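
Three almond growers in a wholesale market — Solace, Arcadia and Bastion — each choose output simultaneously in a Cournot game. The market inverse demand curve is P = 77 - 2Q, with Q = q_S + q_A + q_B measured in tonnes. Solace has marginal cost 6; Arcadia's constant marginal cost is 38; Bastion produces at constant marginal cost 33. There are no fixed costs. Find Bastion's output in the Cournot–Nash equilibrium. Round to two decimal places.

2.75

Solace's profit: π_S = (77 - 2Q)q_S - (6q_S). Setting ∂π_S/∂q_S = 0: 71 - 4q_S - 2(q_A + q_B) = 0.
Arcadia's first-order condition: 39 - 4q_A - 2(q_S + q_B) = 0.
Bastion's first-order condition: 44 - 4q_B - 2(q_S + q_A) = 0.
Adding the 3 conditions: 154 − 4Q − 4Q = 0, i.e. Q = 77/4.
Back-substituting: q_S = (71 − 77/2)/2 = 65/4, q_A = (39 − 77/2)/2 = 1/4, q_B = (44 − 77/2)/2 = 11/4.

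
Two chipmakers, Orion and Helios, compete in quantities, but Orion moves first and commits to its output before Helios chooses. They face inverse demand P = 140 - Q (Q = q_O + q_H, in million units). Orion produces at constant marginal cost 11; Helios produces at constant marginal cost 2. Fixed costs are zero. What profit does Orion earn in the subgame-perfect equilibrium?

1800

The follower Helios best-responds to any q_O: π_H = (140 - Q)q_H - 2q_H.
Follower FOC: 138 - q_O - 2q_H = 0, so q_H(q_O) = (138 - q_O)/2.
Orion substitutes q_H(q_O) into its own profit: π_O = q_O(140 - q_O - (138 - q_O)/2) - 11q_O = (71 - (1/2)q_O)q_O - 11q_O.
The leader's first-order condition 60 - q_O = 0 yields q_O = 60.
Then q_H = (138 - 60)/2 = 39.
Price P = 140 - 99 = 41.
Orion's profit: (41 - 11)·60 = 1800.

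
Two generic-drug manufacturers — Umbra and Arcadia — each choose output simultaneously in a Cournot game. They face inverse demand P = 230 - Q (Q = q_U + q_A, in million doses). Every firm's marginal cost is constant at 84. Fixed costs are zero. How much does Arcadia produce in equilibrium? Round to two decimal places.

A representative firm's profit is π_i = q_i(230 - Q) - 84q_i.
Setting ∂π_i/∂q_i = 0 with rivals' quantities fixed: 146 - 2q_i - q_j = 0.
With identical firms every q_j equals q_i, so q_j = q_i and 146 = 3q_i, giving q_i = 146/3.

48.67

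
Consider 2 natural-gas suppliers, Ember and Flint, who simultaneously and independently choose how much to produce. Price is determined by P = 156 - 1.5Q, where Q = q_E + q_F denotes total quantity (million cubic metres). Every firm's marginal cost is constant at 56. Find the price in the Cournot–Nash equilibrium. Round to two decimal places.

89.33

Each firm earns π_i = (156 - 1.5Q)q_i - 56q_i.
First-order condition (treating rivals' output as given): 100 - 3q_i - (3/2)q_j = 0.
With identical firms every q_j equals q_i, so q_j = q_i and 100 = (9/2)q_i, giving q_i = 200/9.
Total output Q = 400/9, so price P = 156 - (3/2)·(400/9) = 268/3.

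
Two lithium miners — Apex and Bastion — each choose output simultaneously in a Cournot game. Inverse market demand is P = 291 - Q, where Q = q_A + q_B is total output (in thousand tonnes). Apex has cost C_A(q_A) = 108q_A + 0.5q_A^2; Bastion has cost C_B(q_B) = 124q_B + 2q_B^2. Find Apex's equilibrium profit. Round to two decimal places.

Apex's profit: π_A = (291 - Q)q_A - (108q_A + (1/2)q_A²). Setting ∂π_A/∂q_A = 0: 183 - 3q_A - (q_B) = 0.
Bastion's first-order condition: 167 - 6q_B - (q_A) = 0.
Rearranging gives the reaction functions q_A = (183 - q_B)/3 and q_B = (167 - q_A)/6.
Substituting one into the other gives q_A = 931/17 and q_B = 318/17.
Price P = 291 - 1249/17 = 217.5294.
Apex's profit: 217.5294·(931/17) - 108·(931/17) - (1/2)(931/17)² = 4498.7595.

4498.76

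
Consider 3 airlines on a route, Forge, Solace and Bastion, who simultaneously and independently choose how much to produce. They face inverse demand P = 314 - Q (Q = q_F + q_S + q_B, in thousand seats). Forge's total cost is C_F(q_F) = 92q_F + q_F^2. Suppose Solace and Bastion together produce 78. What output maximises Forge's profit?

36

With rivals' combined output fixed at 78, Forge's profit is π_F = (314 - 78 - q_F)q_F - (92q_F + q_F²) = (236 - q_F)q_F - (92q_F + q_F²).
∂π_F/∂q_F = 144 - 4q_F = 0, so q_F = 36.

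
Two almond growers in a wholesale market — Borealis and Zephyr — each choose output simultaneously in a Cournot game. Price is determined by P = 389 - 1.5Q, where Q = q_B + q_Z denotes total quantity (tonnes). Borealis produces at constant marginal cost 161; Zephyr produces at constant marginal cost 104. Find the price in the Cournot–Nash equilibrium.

Borealis's profit: π_B = (389 - 1.5Q)q_B - (161q_B). Setting ∂π_B/∂q_B = 0: 228 - 3q_B - (3/2)(q_Z) = 0.
Zephyr's profit: π_Z = (389 - 1.5Q)q_Z - (104q_Z). Setting ∂π_Z/∂q_Z = 0: 285 - 3q_Z - (3/2)(q_B) = 0.
Rearranging gives the reaction functions q_B = (228 - (3/2)q_Z)/3 and q_Z = (285 - (3/2)q_B)/3.
Substituting one into the other gives q_B = 38 and q_Z = 76.
Total output Q = 114, so price P = 389 - (3/2)·114 = 218.

218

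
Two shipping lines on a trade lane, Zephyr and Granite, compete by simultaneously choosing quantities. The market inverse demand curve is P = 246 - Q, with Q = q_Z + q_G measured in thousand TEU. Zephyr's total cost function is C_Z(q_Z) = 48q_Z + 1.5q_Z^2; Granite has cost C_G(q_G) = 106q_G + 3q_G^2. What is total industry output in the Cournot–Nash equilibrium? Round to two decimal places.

Zephyr's profit: π_Z = (246 - Q)q_Z - (48q_Z + (3/2)q_Z²). Setting ∂π_Z/∂q_Z = 0: 198 - 5q_Z - (q_G) = 0.
Granite's profit: π_G = (246 - Q)q_G - (106q_G + 3q_G²). Setting ∂π_G/∂q_G = 0: 140 - 8q_G - (q_Z) = 0.
Best responses: q_Z = (198 - q_G)/5, q_G = (140 - q_Z)/8.
Solving the pair: q_Z = 1444/39, q_G = 502/39.
Total output Q = 1444/39 + 502/39 = 1946/39.

49.90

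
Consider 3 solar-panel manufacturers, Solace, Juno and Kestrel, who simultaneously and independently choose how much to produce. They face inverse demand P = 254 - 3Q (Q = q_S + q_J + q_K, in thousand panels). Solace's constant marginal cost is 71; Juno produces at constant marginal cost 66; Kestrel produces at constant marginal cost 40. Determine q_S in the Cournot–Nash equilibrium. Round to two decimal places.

12.25

Solace's profit: π_S = (254 - 3Q)q_S - (71q_S). Setting ∂π_S/∂q_S = 0: 183 - 6q_S - 3(q_J + q_K) = 0.
Juno's first-order condition: 188 - 6q_J - 3(q_S + q_K) = 0.
Kestrel's first-order condition: 214 - 6q_K - 3(q_S + q_J) = 0.
Summing all 3 equations gives 585 − 12Q = 0, hence Q = 195/4.
Back-substituting: q_S = (183 − 585/4)/3 = 49/4, q_J = (188 − 585/4)/3 = 167/12, q_K = (214 − 585/4)/3 = 271/12.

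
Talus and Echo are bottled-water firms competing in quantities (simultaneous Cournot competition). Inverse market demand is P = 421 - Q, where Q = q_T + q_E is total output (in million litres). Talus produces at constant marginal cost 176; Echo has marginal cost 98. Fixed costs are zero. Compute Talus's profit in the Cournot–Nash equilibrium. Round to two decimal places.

3098.78

Talus's profit: π_T = (421 - Q)q_T - (176q_T). Setting ∂π_T/∂q_T = 0: 245 - 2q_T - (q_E) = 0.
Echo's profit: π_E = (421 - Q)q_E - (98q_E). Setting ∂π_E/∂q_E = 0: 323 - 2q_E - (q_T) = 0.
Rearranging gives the reaction functions q_T = (245 - q_E)/2 and q_E = (323 - q_T)/2.
Substituting one into the other gives q_T = 167/3 and q_E = 401/3.
Price P = 421 - 568/3 = 695/3.
Talus's profit: (695/3 - 176)·(167/3) = 3098.7778.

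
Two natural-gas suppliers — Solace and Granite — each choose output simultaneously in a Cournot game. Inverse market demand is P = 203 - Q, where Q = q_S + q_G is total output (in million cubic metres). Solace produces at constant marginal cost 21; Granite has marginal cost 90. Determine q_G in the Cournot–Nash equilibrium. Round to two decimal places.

14.67

Solace's profit: π_S = (203 - Q)q_S - (21q_S). Setting ∂π_S/∂q_S = 0: 182 - 2q_S - (q_G) = 0.
Granite's first-order condition: 113 - 2q_G - (q_S) = 0.
Rearranging gives the reaction functions q_S = (182 - q_G)/2 and q_G = (113 - q_S)/2.
Substituting one into the other gives q_S = 251/3 and q_G = 44/3.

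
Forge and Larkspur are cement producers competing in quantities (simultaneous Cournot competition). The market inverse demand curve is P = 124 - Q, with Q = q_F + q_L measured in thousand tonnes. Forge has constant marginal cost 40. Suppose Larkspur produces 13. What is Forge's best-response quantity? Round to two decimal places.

35.50

With the rival's output fixed at 13, Forge's profit is π_F = (124 - 13 - q_F)q_F - (40q_F) = (111 - q_F)q_F - (40q_F).
∂π_F/∂q_F = 71 - 2q_F = 0, so q_F = 71/2.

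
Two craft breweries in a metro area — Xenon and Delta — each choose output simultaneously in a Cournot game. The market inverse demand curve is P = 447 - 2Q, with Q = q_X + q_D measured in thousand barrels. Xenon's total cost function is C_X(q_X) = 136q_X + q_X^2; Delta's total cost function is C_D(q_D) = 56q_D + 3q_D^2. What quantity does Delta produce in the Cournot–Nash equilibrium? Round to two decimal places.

Xenon's profit: π_X = (447 - 2Q)q_X - (136q_X + q_X²). Setting ∂π_X/∂q_X = 0: 311 - 6q_X - 2(q_D) = 0.
Delta's first-order condition: 391 - 10q_D - 2(q_X) = 0.
Best responses: q_X = (311 - 2q_D)/6, q_D = (391 - 2q_X)/10.
Substituting one into the other gives q_X = 291/7 and q_D = 431/14.

30.79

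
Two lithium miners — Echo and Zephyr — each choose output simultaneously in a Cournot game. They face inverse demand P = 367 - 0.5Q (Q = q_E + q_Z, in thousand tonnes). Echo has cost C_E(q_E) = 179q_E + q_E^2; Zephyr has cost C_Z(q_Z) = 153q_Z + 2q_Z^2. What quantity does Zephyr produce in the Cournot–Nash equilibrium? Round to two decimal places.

37.15

Echo's profit: π_E = (367 - 0.5Q)q_E - (179q_E + q_E²). Setting ∂π_E/∂q_E = 0: 188 - 3q_E - (1/2)(q_Z) = 0.
Zephyr's first-order condition: 214 - 5q_Z - (1/2)(q_E) = 0.
Rearranging gives the reaction functions q_E = (188 - (1/2)q_Z)/3 and q_Z = (214 - (1/2)q_E)/5.
Substituting one into the other gives q_E = 56.4746 and q_Z = 37.1525.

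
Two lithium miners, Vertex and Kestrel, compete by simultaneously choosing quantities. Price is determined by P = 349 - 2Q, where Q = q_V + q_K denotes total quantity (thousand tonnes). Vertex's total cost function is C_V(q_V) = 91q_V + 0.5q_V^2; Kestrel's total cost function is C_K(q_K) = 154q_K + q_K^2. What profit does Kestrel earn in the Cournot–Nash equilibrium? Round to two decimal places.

934.97

Vertex's profit: π_V = (349 - 2Q)q_V - (91q_V + (1/2)q_V²). Setting ∂π_V/∂q_V = 0: 258 - 5q_V - 2(q_K) = 0.
Kestrel's profit: π_K = (349 - 2Q)q_K - (154q_K + q_K²). Setting ∂π_K/∂q_K = 0: 195 - 6q_K - 2(q_V) = 0.
Rearranging gives the reaction functions q_V = (258 - 2q_K)/5 and q_K = (195 - 2q_V)/6.
Solving the pair: q_V = 579/13, q_K = 459/26.
Price P = 349 - 2·(1617/26) = 224.6154.
Kestrel's profit: 224.6154·(459/26) - 154·(459/26) - (459/26)² = 934.9749.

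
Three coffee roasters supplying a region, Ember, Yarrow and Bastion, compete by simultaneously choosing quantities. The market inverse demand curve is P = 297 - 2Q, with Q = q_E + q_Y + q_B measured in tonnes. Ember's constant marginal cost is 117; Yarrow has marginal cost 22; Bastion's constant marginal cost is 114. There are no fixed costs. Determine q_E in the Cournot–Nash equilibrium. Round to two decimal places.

10.25

Ember's profit: π_E = (297 - 2Q)q_E - (117q_E). Setting ∂π_E/∂q_E = 0: 180 - 4q_E - 2(q_Y + q_B) = 0.
Yarrow's profit: π_Y = (297 - 2Q)q_Y - (22q_Y). Setting ∂π_Y/∂q_Y = 0: 275 - 4q_Y - 2(q_E + q_B) = 0.
Bastion's first-order condition: 183 - 4q_B - 2(q_E + q_Y) = 0.
Summing all 3 equations gives 638 − 8Q = 0, hence Q = 319/4.
Back-substituting: q_E = (180 − 319/2)/2 = 41/4, q_Y = (275 − 319/2)/2 = 231/4, q_B = (183 − 319/2)/2 = 47/4.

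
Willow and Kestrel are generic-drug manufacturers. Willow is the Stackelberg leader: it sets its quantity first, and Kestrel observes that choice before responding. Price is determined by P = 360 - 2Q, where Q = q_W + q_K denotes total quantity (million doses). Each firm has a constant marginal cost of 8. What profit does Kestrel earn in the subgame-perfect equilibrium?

3872

Solve by backward induction. Given q_W, the follower Kestrel maximises π_K = (360 - 2q_W - 2q_K)q_K - 8q_K.
Setting the follower's marginal profit to zero, 352 - 2q_W - 4q_K = 0, i.e. q_K = (352 - 2q_W)/4.
Willow substitutes q_K(q_W) into its own profit: π_W = q_W(360 - 2q_W - (352 - 2q_W)/2) - 8q_W = (184 - q_W)q_W - 8q_W.
Maximising: ∂π_W/∂q_W = 176 - 2q_W = 0, giving q_W = 88.
Then q_K = (352 - 2·88)/4 = 44.
Price P = 360 - 2·132 = 96.
Kestrel's profit: (96 - 8)·44 = 3872.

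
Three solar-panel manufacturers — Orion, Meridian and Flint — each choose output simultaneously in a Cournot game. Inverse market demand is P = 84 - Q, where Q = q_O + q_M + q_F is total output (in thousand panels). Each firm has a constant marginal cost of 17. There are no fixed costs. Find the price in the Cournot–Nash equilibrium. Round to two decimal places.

Each firm earns π_i = (84 - Q)q_i - 17q_i.
Setting ∂π_i/∂q_i = 0 with rivals' quantities fixed: 67 - 2q_i - Σ_{j≠i} q_j = 0.
With identical firms every q_j equals q_i, so Σ_{j≠i} q_j = 2q_i and 67 = 4q_i, giving q_i = 67/4.
Total output Q = 201/4, so price P = 84 - 201/4 = 135/4.

33.75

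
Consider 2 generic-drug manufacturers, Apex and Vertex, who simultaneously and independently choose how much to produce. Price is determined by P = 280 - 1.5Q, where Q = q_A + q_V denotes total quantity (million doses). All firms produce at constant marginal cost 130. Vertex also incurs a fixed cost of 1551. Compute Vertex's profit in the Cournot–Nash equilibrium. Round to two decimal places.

Each firm earns π_i = (280 - 1.5Q)q_i - 130q_i.
First-order condition (treating rivals' output as given): 150 - 3q_i - (3/2)q_j = 0.
By symmetry each firm produces the same amount; substituting q_j = q_i yields q_i = 150/(9/2) = 100/3.
Price P = 280 - (3/2)·(200/3) = 180.
Vertex's profit: (180 - 130)·(100/3) - 1551 = 347/3.

115.67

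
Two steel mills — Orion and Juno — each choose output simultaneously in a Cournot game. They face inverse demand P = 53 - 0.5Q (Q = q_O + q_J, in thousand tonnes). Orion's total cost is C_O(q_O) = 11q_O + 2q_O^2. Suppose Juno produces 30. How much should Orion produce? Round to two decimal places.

5.40

With the rival's output fixed at 30, Orion's profit is π_O = (53 - (1/2)·30 - (1/2)q_O)q_O - (11q_O + 2q_O²) = (38 - (1/2)q_O)q_O - (11q_O + 2q_O²).
∂π_O/∂q_O = 27 - 5q_O = 0, so q_O = 27/5.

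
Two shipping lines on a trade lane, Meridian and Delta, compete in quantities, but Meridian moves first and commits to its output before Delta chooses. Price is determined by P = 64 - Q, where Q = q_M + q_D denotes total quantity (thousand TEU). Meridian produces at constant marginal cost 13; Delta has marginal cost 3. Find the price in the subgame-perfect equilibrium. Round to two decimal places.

23.25

Solve by backward induction. Given q_M, the follower Delta maximises π_D = (64 - q_M - q_D)q_D - 3q_D.
∂π_D/∂q_D = 61 - q_M - 2q_D = 0 gives the reaction function q_D = (61 - q_M)/2.
Meridian substitutes q_D(q_M) into its own profit: π_M = q_M(64 - q_M - (61 - q_M)/2) - 13q_M = (67/2 - (1/2)q_M)q_M - 13q_M.
The leader's first-order condition 41/2 - q_M = 0 yields q_M = 41/2.
Then q_D = (61 - 41/2)/2 = 81/4.
Total output Q = 163/4, so price P = 64 - 163/4 = 93/4.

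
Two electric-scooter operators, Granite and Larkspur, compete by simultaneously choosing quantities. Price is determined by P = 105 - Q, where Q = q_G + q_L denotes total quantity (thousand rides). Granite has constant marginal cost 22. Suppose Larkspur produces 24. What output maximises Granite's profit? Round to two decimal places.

29.50

With the rival's output fixed at 24, Granite's profit is π_G = (105 - 24 - q_G)q_G - (22q_G) = (81 - q_G)q_G - (22q_G).
∂π_G/∂q_G = 59 - 2q_G = 0, so q_G = 59/2.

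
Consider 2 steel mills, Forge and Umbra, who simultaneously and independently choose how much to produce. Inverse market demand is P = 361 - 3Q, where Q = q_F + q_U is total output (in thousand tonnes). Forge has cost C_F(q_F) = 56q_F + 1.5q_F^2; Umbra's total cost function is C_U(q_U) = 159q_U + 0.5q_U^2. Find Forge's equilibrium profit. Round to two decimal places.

3607.78

Forge's profit: π_F = (361 - 3Q)q_F - (56q_F + (3/2)q_F²). Setting ∂π_F/∂q_F = 0: 305 - 9q_F - 3(q_U) = 0.
Umbra's profit: π_U = (361 - 3Q)q_U - (159q_U + (1/2)q_U²). Setting ∂π_U/∂q_U = 0: 202 - 7q_U - 3(q_F) = 0.
Rearranging gives the reaction functions q_F = (305 - 3q_U)/9 and q_U = (202 - 3q_F)/7.
Solving the pair: q_F = 1529/54, q_U = 301/18.
Price P = 361 - 3·(1216/27) = 225.8889.
Forge's profit: 225.8889·(1529/54) - 56·(1529/54) - (3/2)(1529/54)² = 3607.7793.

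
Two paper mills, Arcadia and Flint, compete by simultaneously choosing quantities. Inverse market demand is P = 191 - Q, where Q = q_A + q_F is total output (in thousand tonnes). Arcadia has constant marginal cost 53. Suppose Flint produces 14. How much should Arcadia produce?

With the rival's output fixed at 14, Arcadia's profit is π_A = (191 - 14 - q_A)q_A - (53q_A) = (177 - q_A)q_A - (53q_A).
∂π_A/∂q_A = 124 - 2q_A = 0, so q_A = 62.

62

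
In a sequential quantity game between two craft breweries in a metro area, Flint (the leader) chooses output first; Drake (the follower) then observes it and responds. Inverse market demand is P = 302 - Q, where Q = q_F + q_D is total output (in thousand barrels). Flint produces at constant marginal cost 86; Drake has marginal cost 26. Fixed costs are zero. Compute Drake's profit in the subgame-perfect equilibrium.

9801

The follower Drake best-responds to any q_F: π_D = (302 - Q)q_D - 26q_D.
Follower FOC: 276 - q_F - 2q_D = 0, so q_D(q_F) = (276 - q_F)/2.
The leader anticipates this reaction. Substituting into P = 302 - Q gives P = 164 - (1/2)q_F, so π_F = (164 - (1/2)q_F)q_F - 86q_F.
The leader's first-order condition 78 - q_F = 0 yields q_F = 78.
Then q_D = (276 - 78)/2 = 99.
Price P = 302 - 177 = 125.
Drake's profit: (125 - 26)·99 = 9801.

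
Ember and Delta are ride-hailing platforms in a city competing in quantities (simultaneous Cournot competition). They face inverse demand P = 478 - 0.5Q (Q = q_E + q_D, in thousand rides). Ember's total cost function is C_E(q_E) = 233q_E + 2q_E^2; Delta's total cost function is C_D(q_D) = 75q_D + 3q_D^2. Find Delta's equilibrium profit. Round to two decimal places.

Ember's profit: π_E = (478 - 0.5Q)q_E - (233q_E + 2q_E²). Setting ∂π_E/∂q_E = 0: 245 - 5q_E - (1/2)(q_D) = 0.
Delta's profit: π_D = (478 - 0.5Q)q_D - (75q_D + 3q_D²). Setting ∂π_D/∂q_D = 0: 403 - 7q_D - (1/2)(q_E) = 0.
Rearranging gives the reaction functions q_E = (245 - (1/2)q_D)/5 and q_D = (403 - (1/2)q_E)/7.
Substituting one into the other gives q_E = 43.5540 and q_D = 54.4604.
Price P = 478 - (1/2)·98.0144 = 428.9928.
Delta's profit: 428.9928·54.4604 - 75·54.4604 - 3·54.4604² = 10380.7852.

10380.79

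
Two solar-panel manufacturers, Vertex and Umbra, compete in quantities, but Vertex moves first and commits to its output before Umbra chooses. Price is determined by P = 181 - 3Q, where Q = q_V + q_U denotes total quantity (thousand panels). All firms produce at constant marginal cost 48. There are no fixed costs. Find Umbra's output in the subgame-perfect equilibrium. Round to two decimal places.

Solve by backward induction. Given q_V, the follower Umbra maximises π_U = (181 - 3q_V - 3q_U)q_U - 48q_U.
Setting the follower's marginal profit to zero, 133 - 3q_V - 6q_U = 0, i.e. q_U = (133 - 3q_V)/6.
Vertex substitutes q_U(q_V) into its own profit: π_V = q_V(181 - 3q_V - (133 - 3q_V)/2) - 48q_V = (229/2 - (3/2)q_V)q_V - 48q_V.
The leader's first-order condition 133/2 - 3q_V = 0 yields q_V = 133/6.
Then q_U = (133 - 3·(133/6))/6 = 133/12.

11.08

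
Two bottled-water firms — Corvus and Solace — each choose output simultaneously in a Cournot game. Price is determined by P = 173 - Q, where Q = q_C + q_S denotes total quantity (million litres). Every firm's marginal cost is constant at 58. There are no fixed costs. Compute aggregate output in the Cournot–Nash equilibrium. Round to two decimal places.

A representative firm's profit is π_i = q_i(173 - Q) - 58q_i.
Setting ∂π_i/∂q_i = 0 with rivals' quantities fixed: 115 - 2q_i - q_j = 0.
By symmetry each firm produces the same amount; substituting q_j = q_i yields q_i = 115/3.
Total output Q = 115/3 + 115/3 = 230/3.

76.67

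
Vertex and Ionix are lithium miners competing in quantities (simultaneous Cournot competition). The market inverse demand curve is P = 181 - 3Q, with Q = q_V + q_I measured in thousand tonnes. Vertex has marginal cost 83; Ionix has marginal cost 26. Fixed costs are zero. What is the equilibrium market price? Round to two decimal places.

96.67

Vertex's profit: π_V = (181 - 3Q)q_V - (83q_V). Setting ∂π_V/∂q_V = 0: 98 - 6q_V - 3(q_I) = 0.
Ionix's profit: π_I = (181 - 3Q)q_I - (26q_I). Setting ∂π_I/∂q_I = 0: 155 - 6q_I - 3(q_V) = 0.
So q_V = (98 - 3q_I)/6 and q_I = (155 - 3q_V)/6.
Solving the pair: q_V = 41/9, q_I = 212/9.
Total output Q = 253/9, so price P = 181 - 3·(253/9) = 290/3.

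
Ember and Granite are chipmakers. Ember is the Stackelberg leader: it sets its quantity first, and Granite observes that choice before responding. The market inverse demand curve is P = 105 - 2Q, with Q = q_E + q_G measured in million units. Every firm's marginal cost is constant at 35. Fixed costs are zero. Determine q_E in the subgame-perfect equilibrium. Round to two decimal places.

The follower Granite best-responds to any q_E: π_G = (105 - 2Q)q_G - 35q_G.
Follower FOC: 70 - 2q_E - 4q_G = 0, so q_G(q_E) = (70 - 2q_E)/4.
Ember substitutes q_G(q_E) into its own profit: π_E = q_E(105 - 2q_E - (70 - 2q_E)/2) - 35q_E = (70 - q_E)q_E - 35q_E.
Maximising: ∂π_E/∂q_E = 35 - 2q_E = 0, giving q_E = 35/2.
Then q_G = (70 - 2·(35/2))/4 = 35/4.

17.50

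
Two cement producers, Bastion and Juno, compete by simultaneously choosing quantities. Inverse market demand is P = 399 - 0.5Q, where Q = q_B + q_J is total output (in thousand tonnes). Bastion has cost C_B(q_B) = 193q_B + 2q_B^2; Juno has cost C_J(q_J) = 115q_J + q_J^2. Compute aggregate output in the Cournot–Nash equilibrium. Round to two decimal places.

Bastion's profit: π_B = (399 - 0.5Q)q_B - (193q_B + 2q_B²). Setting ∂π_B/∂q_B = 0: 206 - 5q_B - (1/2)(q_J) = 0.
Juno's profit: π_J = (399 - 0.5Q)q_J - (115q_J + q_J²). Setting ∂π_J/∂q_J = 0: 284 - 3q_J - (1/2)(q_B) = 0.
Best responses: q_B = (206 - (1/2)q_J)/5, q_J = (284 - (1/2)q_B)/3.
Solving the pair: q_B = 1904/59, q_J = 89.2881.
Total output Q = 1904/59 + 89.2881 = 121.5593.

121.56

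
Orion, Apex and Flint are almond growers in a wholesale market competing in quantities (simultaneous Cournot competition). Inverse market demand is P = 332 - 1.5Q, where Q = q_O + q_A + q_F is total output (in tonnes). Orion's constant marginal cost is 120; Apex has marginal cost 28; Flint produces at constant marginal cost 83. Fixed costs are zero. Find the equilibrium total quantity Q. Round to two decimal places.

Orion's profit: π_O = (332 - 1.5Q)q_O - (120q_O). Setting ∂π_O/∂q_O = 0: 212 - 3q_O - (3/2)(q_A + q_F) = 0.
Apex's profit: π_A = (332 - 1.5Q)q_A - (28q_A). Setting ∂π_A/∂q_A = 0: 304 - 3q_A - (3/2)(q_O + q_F) = 0.
Flint's profit: π_F = (332 - 1.5Q)q_F - (83q_F). Setting ∂π_F/∂q_F = 0: 249 - 3q_F - (3/2)(q_O + q_A) = 0.
Adding the 3 first-order conditions: 765 − 6Q = 0, so Q = 255/2.
Back-substituting: q_O = (212 − 765/4)/(3/2) = 83/6, q_A = (304 − 765/4)/(3/2) = 451/6, q_F = (249 − 765/4)/(3/2) = 77/2.
Total output Q = 83/6 + 451/6 + 77/2 = 255/2.

127.50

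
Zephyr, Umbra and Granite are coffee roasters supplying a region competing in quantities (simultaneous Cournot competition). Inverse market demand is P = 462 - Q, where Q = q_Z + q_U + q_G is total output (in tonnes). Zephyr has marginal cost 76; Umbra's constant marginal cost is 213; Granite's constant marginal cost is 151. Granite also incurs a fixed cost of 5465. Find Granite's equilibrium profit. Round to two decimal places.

Zephyr's profit: π_Z = (462 - Q)q_Z - (76q_Z). Setting ∂π_Z/∂q_Z = 0: 386 - 2q_Z - (q_U + q_G) = 0.
Umbra's profit: π_U = (462 - Q)q_U - (213q_U). Setting ∂π_U/∂q_U = 0: 249 - 2q_U - (q_Z + q_G) = 0.
Granite's first-order condition: 311 - 2q_G - (q_Z + q_U) = 0.
Adding the 3 first-order conditions: 946 − 4Q = 0, so Q = 473/2.
Back-substituting: q_Z = (386 − 473/2) = 299/2, q_U = (249 − 473/2) = 25/2, q_G = (311 − 473/2) = 149/2.
Price P = 462 - 473/2 = 451/2.
Granite's profit: (451/2 - 151)·(149/2) - 5465 = 341/4.

85.25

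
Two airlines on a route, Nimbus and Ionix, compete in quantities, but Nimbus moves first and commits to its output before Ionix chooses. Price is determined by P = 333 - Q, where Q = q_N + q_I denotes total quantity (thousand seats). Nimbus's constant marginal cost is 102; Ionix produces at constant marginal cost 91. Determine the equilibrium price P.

157

Solve by backward induction. Given q_N, the follower Ionix maximises π_I = (333 - q_N - q_I)q_I - 91q_I.
Follower FOC: 242 - q_N - 2q_I = 0, so q_I(q_N) = (242 - q_N)/2.
Nimbus substitutes q_I(q_N) into its own profit: π_N = q_N(333 - q_N - (242 - q_N)/2) - 102q_N = (212 - (1/2)q_N)q_N - 102q_N.
Maximising: ∂π_N/∂q_N = 110 - q_N = 0, giving q_N = 110.
Then q_I = (242 - 110)/2 = 66.
Total output Q = 176, so price P = 333 - 176 = 157.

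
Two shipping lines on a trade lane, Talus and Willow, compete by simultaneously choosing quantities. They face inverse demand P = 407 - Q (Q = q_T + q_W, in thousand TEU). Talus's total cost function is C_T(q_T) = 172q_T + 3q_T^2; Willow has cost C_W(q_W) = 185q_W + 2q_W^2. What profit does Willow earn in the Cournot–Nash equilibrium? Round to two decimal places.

3225.01

Talus's profit: π_T = (407 - Q)q_T - (172q_T + 3q_T²). Setting ∂π_T/∂q_T = 0: 235 - 8q_T - (q_W) = 0.
Willow's profit: π_W = (407 - Q)q_W - (185q_W + 2q_W²). Setting ∂π_W/∂q_W = 0: 222 - 6q_W - (q_T) = 0.
Rearranging gives the reaction functions q_T = (235 - q_W)/8 and q_W = (222 - q_T)/6.
Solving the pair: q_T = 1188/47, q_W = 1541/47.
Price P = 407 - 58.0638 = 348.9362.
Willow's profit: 348.9362·(1541/47) - 185·(1541/47) - 2(1541/47)² = 3225.0081.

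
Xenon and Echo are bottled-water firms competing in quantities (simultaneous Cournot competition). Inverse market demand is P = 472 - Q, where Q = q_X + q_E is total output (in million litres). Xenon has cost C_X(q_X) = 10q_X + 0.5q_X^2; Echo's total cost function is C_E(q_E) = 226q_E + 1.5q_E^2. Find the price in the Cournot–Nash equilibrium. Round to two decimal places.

304.86

Xenon's profit: π_X = (472 - Q)q_X - (10q_X + (1/2)q_X²). Setting ∂π_X/∂q_X = 0: 462 - 3q_X - (q_E) = 0.
Echo's profit: π_E = (472 - Q)q_E - (226q_E + (3/2)q_E²). Setting ∂π_E/∂q_E = 0: 246 - 5q_E - (q_X) = 0.
Best responses: q_X = (462 - q_E)/3, q_E = (246 - q_X)/5.
Substituting one into the other gives q_X = 1032/7 and q_E = 138/7.
Total output Q = 1170/7, so price P = 472 - 1170/7 = 304.8571.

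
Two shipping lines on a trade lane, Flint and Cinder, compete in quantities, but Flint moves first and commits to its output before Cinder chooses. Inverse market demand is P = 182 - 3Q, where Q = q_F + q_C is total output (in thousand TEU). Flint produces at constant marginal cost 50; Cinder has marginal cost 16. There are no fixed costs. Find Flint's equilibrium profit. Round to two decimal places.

The follower Cinder best-responds to any q_F: π_C = (182 - 3Q)q_C - 16q_C.
Follower FOC: 166 - 3q_F - 6q_C = 0, so q_C(q_F) = (166 - 3q_F)/6.
Flint substitutes q_C(q_F) into its own profit: π_F = q_F(182 - 3q_F - (166 - 3q_F)/2) - 50q_F = (99 - (3/2)q_F)q_F - 50q_F.
Leader FOC: 49 - 3q_F = 0, so q_F = 49/3.
Then q_C = (166 - 3·(49/3))/6 = 39/2.
Price P = 182 - 3·(215/6) = 149/2.
Flint's profit: (149/2 - 50)·(49/3) = 400.1667.

400.17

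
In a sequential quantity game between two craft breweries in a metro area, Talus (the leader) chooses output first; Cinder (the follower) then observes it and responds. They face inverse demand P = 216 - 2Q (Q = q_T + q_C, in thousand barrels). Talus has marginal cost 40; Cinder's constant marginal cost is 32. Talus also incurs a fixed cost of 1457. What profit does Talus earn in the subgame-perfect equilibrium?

307

Solve by backward induction. Given q_T, the follower Cinder maximises π_C = (216 - 2q_T - 2q_C)q_C - 32q_C.
Follower FOC: 184 - 2q_T - 4q_C = 0, so q_C(q_T) = (184 - 2q_T)/4.
The leader anticipates this reaction. Substituting into P = 216 - 2Q gives P = 124 - q_T, so π_T = (124 - q_T)q_T - 40q_T.
Leader FOC: 84 - 2q_T = 0, so q_T = 42.
Then q_C = (184 - 2·42)/4 = 25.
Price P = 216 - 2·67 = 82.
Talus's profit: (82 - 40)·42 - 1457 = 307.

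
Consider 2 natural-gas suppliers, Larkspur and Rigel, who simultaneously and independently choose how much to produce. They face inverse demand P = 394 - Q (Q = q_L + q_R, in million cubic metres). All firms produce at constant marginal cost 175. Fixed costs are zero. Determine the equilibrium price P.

Each firm earns π_i = (394 - Q)q_i - 175q_i.
First-order condition (treating rivals' output as given): 219 - 2q_i - q_j = 0.
With identical firms every q_j equals q_i, so q_j = q_i and 219 = 3q_i, giving q_i = 73.
Total output Q = 146, so price P = 394 - 146 = 248.

248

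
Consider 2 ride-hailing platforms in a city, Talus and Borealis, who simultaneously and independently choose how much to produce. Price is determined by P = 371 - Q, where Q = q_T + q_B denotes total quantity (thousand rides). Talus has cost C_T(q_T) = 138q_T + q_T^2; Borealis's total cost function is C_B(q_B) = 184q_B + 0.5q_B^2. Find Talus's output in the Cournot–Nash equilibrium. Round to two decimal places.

46.55

Talus's profit: π_T = (371 - Q)q_T - (138q_T + q_T²). Setting ∂π_T/∂q_T = 0: 233 - 4q_T - (q_B) = 0.
Borealis's first-order condition: 187 - 3q_B - (q_T) = 0.
Best responses: q_T = (233 - q_B)/4, q_B = (187 - q_T)/3.
Solving the pair: q_T = 512/11, q_B = 515/11.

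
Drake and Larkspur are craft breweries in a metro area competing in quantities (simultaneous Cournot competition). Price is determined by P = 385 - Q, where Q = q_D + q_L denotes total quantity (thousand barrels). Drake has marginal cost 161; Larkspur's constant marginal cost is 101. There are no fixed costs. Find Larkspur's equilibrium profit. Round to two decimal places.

Drake's profit: π_D = (385 - Q)q_D - (161q_D). Setting ∂π_D/∂q_D = 0: 224 - 2q_D - (q_L) = 0.
Larkspur's first-order condition: 284 - 2q_L - (q_D) = 0.
So q_D = (224 - q_L)/2 and q_L = (284 - q_D)/2.
Substituting one into the other gives q_D = 164/3 and q_L = 344/3.
Price P = 385 - 508/3 = 647/3.
Larkspur's profit: (647/3 - 101)·(344/3) = 13148.4444.

13148.44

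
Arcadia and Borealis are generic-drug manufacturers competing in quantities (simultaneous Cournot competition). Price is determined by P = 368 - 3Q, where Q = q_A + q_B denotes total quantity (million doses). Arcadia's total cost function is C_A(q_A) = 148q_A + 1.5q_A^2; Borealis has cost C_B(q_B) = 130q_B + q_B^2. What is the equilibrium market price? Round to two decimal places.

Arcadia's profit: π_A = (368 - 3Q)q_A - (148q_A + (3/2)q_A²). Setting ∂π_A/∂q_A = 0: 220 - 9q_A - 3(q_B) = 0.
Borealis's first-order condition: 238 - 8q_B - 3(q_A) = 0.
So q_A = (220 - 3q_B)/9 and q_B = (238 - 3q_A)/8.
Solving the pair: q_A = 1046/63, q_B = 494/21.
Total output Q = 40.1270, so price P = 368 - 3·40.1270 = 247.6190.

247.62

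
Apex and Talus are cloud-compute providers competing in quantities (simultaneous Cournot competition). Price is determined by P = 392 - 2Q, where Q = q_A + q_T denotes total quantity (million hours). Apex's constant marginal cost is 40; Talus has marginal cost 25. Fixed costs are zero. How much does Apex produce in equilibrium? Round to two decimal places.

56.17

Apex's profit: π_A = (392 - 2Q)q_A - (40q_A). Setting ∂π_A/∂q_A = 0: 352 - 4q_A - 2(q_T) = 0.
Talus's profit: π_T = (392 - 2Q)q_T - (25q_T). Setting ∂π_T/∂q_T = 0: 367 - 4q_T - 2(q_A) = 0.
Best responses: q_A = (352 - 2q_T)/4, q_T = (367 - 2q_A)/4.
Substituting one into the other gives q_A = 337/6 and q_T = 191/3.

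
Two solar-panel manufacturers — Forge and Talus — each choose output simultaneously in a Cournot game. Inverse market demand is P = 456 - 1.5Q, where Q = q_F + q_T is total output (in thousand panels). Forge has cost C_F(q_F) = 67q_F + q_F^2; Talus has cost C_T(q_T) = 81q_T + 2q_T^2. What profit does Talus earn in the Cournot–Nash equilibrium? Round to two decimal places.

5442.95

Forge's profit: π_F = (456 - 1.5Q)q_F - (67q_F + q_F²). Setting ∂π_F/∂q_F = 0: 389 - 5q_F - (3/2)(q_T) = 0.
Talus's first-order condition: 375 - 7q_T - (3/2)(q_F) = 0.
So q_F = (389 - (3/2)q_T)/5 and q_T = (375 - (3/2)q_F)/7.
Substituting one into the other gives q_F = 65.9695 and q_T = 39.4351.
Price P = 456 - (3/2)·105.4046 = 297.8931.
Talus's profit: 297.8931·39.4351 - 81·39.4351 - 2·39.4351² = 5442.9489.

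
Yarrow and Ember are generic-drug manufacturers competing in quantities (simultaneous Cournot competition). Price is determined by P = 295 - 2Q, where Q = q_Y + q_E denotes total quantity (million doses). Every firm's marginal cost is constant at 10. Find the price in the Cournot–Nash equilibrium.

105

Each firm earns π_i = (295 - 2Q)q_i - 10q_i.
First-order condition (treating rivals' output as given): 285 - 4q_i - 2q_j = 0.
By symmetry each firm produces the same amount; substituting q_j = q_i yields q_i = 285/6 = 95/2.
Total output Q = 95, so price P = 295 - 2·95 = 105.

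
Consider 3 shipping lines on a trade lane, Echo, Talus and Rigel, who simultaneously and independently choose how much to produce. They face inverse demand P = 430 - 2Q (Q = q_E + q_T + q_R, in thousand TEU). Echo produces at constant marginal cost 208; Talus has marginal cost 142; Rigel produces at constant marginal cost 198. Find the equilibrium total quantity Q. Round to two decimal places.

Echo's profit: π_E = (430 - 2Q)q_E - (208q_E). Setting ∂π_E/∂q_E = 0: 222 - 4q_E - 2(q_T + q_R) = 0.
Talus's profit: π_T = (430 - 2Q)q_T - (142q_T). Setting ∂π_T/∂q_T = 0: 288 - 4q_T - 2(q_E + q_R) = 0.
Rigel's first-order condition: 232 - 4q_R - 2(q_E + q_T) = 0.
Summing all 3 equations gives 742 − 8Q = 0, hence Q = 371/4.
Back-substituting: q_E = (222 − 371/2)/2 = 73/4, q_T = (288 − 371/2)/2 = 205/4, q_R = (232 − 371/2)/2 = 93/4.
Total output Q = 73/4 + 205/4 + 93/4 = 371/4.

92.75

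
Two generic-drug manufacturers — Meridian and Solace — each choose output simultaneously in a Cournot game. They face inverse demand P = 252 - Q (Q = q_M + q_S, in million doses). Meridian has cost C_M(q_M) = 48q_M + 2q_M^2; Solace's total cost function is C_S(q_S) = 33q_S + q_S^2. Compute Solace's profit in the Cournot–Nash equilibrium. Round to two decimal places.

4658.22

Meridian's profit: π_M = (252 - Q)q_M - (48q_M + 2q_M²). Setting ∂π_M/∂q_M = 0: 204 - 6q_M - (q_S) = 0.
Solace's profit: π_S = (252 - Q)q_S - (33q_S + q_S²). Setting ∂π_S/∂q_S = 0: 219 - 4q_S - (q_M) = 0.
So q_M = (204 - q_S)/6 and q_S = (219 - q_M)/4.
Solving the pair: q_M = 597/23, q_S = 1110/23.
Price P = 252 - 1707/23 = 177.7826.
Solace's profit: 177.7826·(1110/23) - 33·(1110/23) - (1110/23)² = 4658.2231.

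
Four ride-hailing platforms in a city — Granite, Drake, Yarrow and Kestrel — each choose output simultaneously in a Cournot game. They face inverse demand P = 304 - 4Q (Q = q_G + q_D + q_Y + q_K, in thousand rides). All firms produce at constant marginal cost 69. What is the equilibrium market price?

116

A representative firm's profit is π_i = q_i(304 - 4Q) - 69q_i.
Setting ∂π_i/∂q_i = 0 with rivals' quantities fixed: 235 - 8q_i - 4·Σ_{j≠i} q_j = 0.
With identical firms every q_j equals q_i, so Σ_{j≠i} q_j = 3q_i and 235 = 20q_i, giving q_i = 47/4.
Total output Q = 47, so price P = 304 - 4·47 = 116.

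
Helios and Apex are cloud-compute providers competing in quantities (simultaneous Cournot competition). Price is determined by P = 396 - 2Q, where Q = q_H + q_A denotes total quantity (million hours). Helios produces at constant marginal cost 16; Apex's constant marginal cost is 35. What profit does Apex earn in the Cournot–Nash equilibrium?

6498

Helios's profit: π_H = (396 - 2Q)q_H - (16q_H). Setting ∂π_H/∂q_H = 0: 380 - 4q_H - 2(q_A) = 0.
Apex's first-order condition: 361 - 4q_A - 2(q_H) = 0.
So q_H = (380 - 2q_A)/4 and q_A = (361 - 2q_H)/4.
Solving the pair: q_H = 133/2, q_A = 57.
Price P = 396 - 2·(247/2) = 149.
Apex's profit: (149 - 35)·57 = 6498.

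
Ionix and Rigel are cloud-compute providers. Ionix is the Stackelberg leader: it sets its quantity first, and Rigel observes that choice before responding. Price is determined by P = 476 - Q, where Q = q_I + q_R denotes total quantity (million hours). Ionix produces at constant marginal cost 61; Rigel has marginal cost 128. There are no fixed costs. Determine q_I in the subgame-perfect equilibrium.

241

Solve by backward induction. Given q_I, the follower Rigel maximises π_R = (476 - q_I - q_R)q_R - 128q_R.
Follower FOC: 348 - q_I - 2q_R = 0, so q_R(q_I) = (348 - q_I)/2.
Ionix substitutes q_R(q_I) into its own profit: π_I = q_I(476 - q_I - (348 - q_I)/2) - 61q_I = (302 - (1/2)q_I)q_I - 61q_I.
The leader's first-order condition 241 - q_I = 0 yields q_I = 241.
Then q_R = (348 - 241)/2 = 107/2.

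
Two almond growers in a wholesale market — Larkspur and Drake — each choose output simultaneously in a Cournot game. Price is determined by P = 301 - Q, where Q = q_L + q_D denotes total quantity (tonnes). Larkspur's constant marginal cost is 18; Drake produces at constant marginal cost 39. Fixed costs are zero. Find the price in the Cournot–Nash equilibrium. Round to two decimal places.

119.33

Larkspur's profit: π_L = (301 - Q)q_L - (18q_L). Setting ∂π_L/∂q_L = 0: 283 - 2q_L - (q_D) = 0.
Drake's first-order condition: 262 - 2q_D - (q_L) = 0.
Rearranging gives the reaction functions q_L = (283 - q_D)/2 and q_D = (262 - q_L)/2.
Substituting one into the other gives q_L = 304/3 and q_D = 241/3.
Total output Q = 545/3, so price P = 301 - 545/3 = 358/3.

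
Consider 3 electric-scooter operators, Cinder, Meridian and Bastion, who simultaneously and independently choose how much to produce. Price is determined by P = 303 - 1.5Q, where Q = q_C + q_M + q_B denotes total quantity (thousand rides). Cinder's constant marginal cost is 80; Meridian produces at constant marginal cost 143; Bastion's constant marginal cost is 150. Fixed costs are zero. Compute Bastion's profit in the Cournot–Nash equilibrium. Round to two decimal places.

Cinder's profit: π_C = (303 - 1.5Q)q_C - (80q_C). Setting ∂π_C/∂q_C = 0: 223 - 3q_C - (3/2)(q_M + q_B) = 0.
Meridian's first-order condition: 160 - 3q_M - (3/2)(q_C + q_B) = 0.
Bastion's profit: π_B = (303 - 1.5Q)q_B - (150q_B). Setting ∂π_B/∂q_B = 0: 153 - 3q_B - (3/2)(q_C + q_M) = 0.
Adding the 3 first-order conditions: 536 − 6Q = 0, so Q = 268/3.
Back-substituting: q_C = (223 − 134)/(3/2) = 178/3, q_M = (160 − 134)/(3/2) = 52/3, q_B = (153 − 134)/(3/2) = 38/3.
Price P = 303 - (3/2)·(268/3) = 169.
Bastion's profit: (169 - 150)·(38/3) = 722/3.

240.67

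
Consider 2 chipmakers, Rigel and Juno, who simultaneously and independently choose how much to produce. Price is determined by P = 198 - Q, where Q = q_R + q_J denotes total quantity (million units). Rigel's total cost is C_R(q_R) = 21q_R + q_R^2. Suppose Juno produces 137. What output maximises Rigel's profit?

With the rival's output fixed at 137, Rigel's profit is π_R = (198 - 137 - q_R)q_R - (21q_R + q_R²) = (61 - q_R)q_R - (21q_R + q_R²).
∂π_R/∂q_R = 40 - 4q_R = 0, so q_R = 10.

10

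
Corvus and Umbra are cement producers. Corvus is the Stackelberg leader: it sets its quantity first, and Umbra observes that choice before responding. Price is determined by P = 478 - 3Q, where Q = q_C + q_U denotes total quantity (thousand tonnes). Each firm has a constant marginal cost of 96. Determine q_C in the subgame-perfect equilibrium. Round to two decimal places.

Solve by backward induction. Given q_C, the follower Umbra maximises π_U = (478 - 3q_C - 3q_U)q_U - 96q_U.
Setting the follower's marginal profit to zero, 382 - 3q_C - 6q_U = 0, i.e. q_U = (382 - 3q_C)/6.
The leader anticipates this reaction. Substituting into P = 478 - 3Q gives P = 287 - (3/2)q_C, so π_C = (287 - (3/2)q_C)q_C - 96q_C.
The leader's first-order condition 191 - 3q_C = 0 yields q_C = 191/3.
Then q_U = (382 - 3·(191/3))/6 = 191/6.

63.67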